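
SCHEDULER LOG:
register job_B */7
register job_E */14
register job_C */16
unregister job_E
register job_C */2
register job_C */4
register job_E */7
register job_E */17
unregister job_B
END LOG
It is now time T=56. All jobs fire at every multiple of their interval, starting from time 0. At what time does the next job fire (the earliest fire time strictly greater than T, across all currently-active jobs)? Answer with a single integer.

Op 1: register job_B */7 -> active={job_B:*/7}
Op 2: register job_E */14 -> active={job_B:*/7, job_E:*/14}
Op 3: register job_C */16 -> active={job_B:*/7, job_C:*/16, job_E:*/14}
Op 4: unregister job_E -> active={job_B:*/7, job_C:*/16}
Op 5: register job_C */2 -> active={job_B:*/7, job_C:*/2}
Op 6: register job_C */4 -> active={job_B:*/7, job_C:*/4}
Op 7: register job_E */7 -> active={job_B:*/7, job_C:*/4, job_E:*/7}
Op 8: register job_E */17 -> active={job_B:*/7, job_C:*/4, job_E:*/17}
Op 9: unregister job_B -> active={job_C:*/4, job_E:*/17}
  job_C: interval 4, next fire after T=56 is 60
  job_E: interval 17, next fire after T=56 is 68
Earliest fire time = 60 (job job_C)

Answer: 60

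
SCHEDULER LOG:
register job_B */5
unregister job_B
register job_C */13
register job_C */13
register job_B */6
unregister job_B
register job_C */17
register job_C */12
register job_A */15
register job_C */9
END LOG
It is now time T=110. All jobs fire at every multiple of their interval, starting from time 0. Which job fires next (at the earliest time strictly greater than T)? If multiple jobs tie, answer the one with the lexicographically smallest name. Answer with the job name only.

Answer: job_C

Derivation:
Op 1: register job_B */5 -> active={job_B:*/5}
Op 2: unregister job_B -> active={}
Op 3: register job_C */13 -> active={job_C:*/13}
Op 4: register job_C */13 -> active={job_C:*/13}
Op 5: register job_B */6 -> active={job_B:*/6, job_C:*/13}
Op 6: unregister job_B -> active={job_C:*/13}
Op 7: register job_C */17 -> active={job_C:*/17}
Op 8: register job_C */12 -> active={job_C:*/12}
Op 9: register job_A */15 -> active={job_A:*/15, job_C:*/12}
Op 10: register job_C */9 -> active={job_A:*/15, job_C:*/9}
  job_A: interval 15, next fire after T=110 is 120
  job_C: interval 9, next fire after T=110 is 117
Earliest = 117, winner (lex tiebreak) = job_C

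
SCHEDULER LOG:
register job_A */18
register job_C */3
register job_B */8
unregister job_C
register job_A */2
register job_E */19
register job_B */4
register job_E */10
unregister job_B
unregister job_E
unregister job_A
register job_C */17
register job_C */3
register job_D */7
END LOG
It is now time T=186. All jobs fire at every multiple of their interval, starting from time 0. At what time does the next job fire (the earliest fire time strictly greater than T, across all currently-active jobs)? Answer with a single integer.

Answer: 189

Derivation:
Op 1: register job_A */18 -> active={job_A:*/18}
Op 2: register job_C */3 -> active={job_A:*/18, job_C:*/3}
Op 3: register job_B */8 -> active={job_A:*/18, job_B:*/8, job_C:*/3}
Op 4: unregister job_C -> active={job_A:*/18, job_B:*/8}
Op 5: register job_A */2 -> active={job_A:*/2, job_B:*/8}
Op 6: register job_E */19 -> active={job_A:*/2, job_B:*/8, job_E:*/19}
Op 7: register job_B */4 -> active={job_A:*/2, job_B:*/4, job_E:*/19}
Op 8: register job_E */10 -> active={job_A:*/2, job_B:*/4, job_E:*/10}
Op 9: unregister job_B -> active={job_A:*/2, job_E:*/10}
Op 10: unregister job_E -> active={job_A:*/2}
Op 11: unregister job_A -> active={}
Op 12: register job_C */17 -> active={job_C:*/17}
Op 13: register job_C */3 -> active={job_C:*/3}
Op 14: register job_D */7 -> active={job_C:*/3, job_D:*/7}
  job_C: interval 3, next fire after T=186 is 189
  job_D: interval 7, next fire after T=186 is 189
Earliest fire time = 189 (job job_C)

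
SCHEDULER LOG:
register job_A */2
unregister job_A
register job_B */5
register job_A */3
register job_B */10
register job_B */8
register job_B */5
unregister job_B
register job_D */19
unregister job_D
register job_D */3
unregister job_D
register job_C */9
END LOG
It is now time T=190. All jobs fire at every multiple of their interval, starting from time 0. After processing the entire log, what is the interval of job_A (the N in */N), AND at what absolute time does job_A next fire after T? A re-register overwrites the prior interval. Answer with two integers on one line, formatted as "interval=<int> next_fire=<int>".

Answer: interval=3 next_fire=192

Derivation:
Op 1: register job_A */2 -> active={job_A:*/2}
Op 2: unregister job_A -> active={}
Op 3: register job_B */5 -> active={job_B:*/5}
Op 4: register job_A */3 -> active={job_A:*/3, job_B:*/5}
Op 5: register job_B */10 -> active={job_A:*/3, job_B:*/10}
Op 6: register job_B */8 -> active={job_A:*/3, job_B:*/8}
Op 7: register job_B */5 -> active={job_A:*/3, job_B:*/5}
Op 8: unregister job_B -> active={job_A:*/3}
Op 9: register job_D */19 -> active={job_A:*/3, job_D:*/19}
Op 10: unregister job_D -> active={job_A:*/3}
Op 11: register job_D */3 -> active={job_A:*/3, job_D:*/3}
Op 12: unregister job_D -> active={job_A:*/3}
Op 13: register job_C */9 -> active={job_A:*/3, job_C:*/9}
Final interval of job_A = 3
Next fire of job_A after T=190: (190//3+1)*3 = 192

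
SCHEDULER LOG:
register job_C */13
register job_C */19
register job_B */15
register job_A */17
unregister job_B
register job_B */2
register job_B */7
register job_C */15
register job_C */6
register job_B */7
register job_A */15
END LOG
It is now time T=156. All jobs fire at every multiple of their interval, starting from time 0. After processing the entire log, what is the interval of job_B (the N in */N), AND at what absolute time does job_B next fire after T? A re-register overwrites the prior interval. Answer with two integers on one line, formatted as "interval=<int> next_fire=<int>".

Answer: interval=7 next_fire=161

Derivation:
Op 1: register job_C */13 -> active={job_C:*/13}
Op 2: register job_C */19 -> active={job_C:*/19}
Op 3: register job_B */15 -> active={job_B:*/15, job_C:*/19}
Op 4: register job_A */17 -> active={job_A:*/17, job_B:*/15, job_C:*/19}
Op 5: unregister job_B -> active={job_A:*/17, job_C:*/19}
Op 6: register job_B */2 -> active={job_A:*/17, job_B:*/2, job_C:*/19}
Op 7: register job_B */7 -> active={job_A:*/17, job_B:*/7, job_C:*/19}
Op 8: register job_C */15 -> active={job_A:*/17, job_B:*/7, job_C:*/15}
Op 9: register job_C */6 -> active={job_A:*/17, job_B:*/7, job_C:*/6}
Op 10: register job_B */7 -> active={job_A:*/17, job_B:*/7, job_C:*/6}
Op 11: register job_A */15 -> active={job_A:*/15, job_B:*/7, job_C:*/6}
Final interval of job_B = 7
Next fire of job_B after T=156: (156//7+1)*7 = 161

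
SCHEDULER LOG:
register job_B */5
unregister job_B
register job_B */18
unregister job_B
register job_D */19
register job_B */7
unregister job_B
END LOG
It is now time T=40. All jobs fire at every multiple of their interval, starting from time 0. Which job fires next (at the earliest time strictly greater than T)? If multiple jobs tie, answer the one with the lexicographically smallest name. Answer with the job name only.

Answer: job_D

Derivation:
Op 1: register job_B */5 -> active={job_B:*/5}
Op 2: unregister job_B -> active={}
Op 3: register job_B */18 -> active={job_B:*/18}
Op 4: unregister job_B -> active={}
Op 5: register job_D */19 -> active={job_D:*/19}
Op 6: register job_B */7 -> active={job_B:*/7, job_D:*/19}
Op 7: unregister job_B -> active={job_D:*/19}
  job_D: interval 19, next fire after T=40 is 57
Earliest = 57, winner (lex tiebreak) = job_D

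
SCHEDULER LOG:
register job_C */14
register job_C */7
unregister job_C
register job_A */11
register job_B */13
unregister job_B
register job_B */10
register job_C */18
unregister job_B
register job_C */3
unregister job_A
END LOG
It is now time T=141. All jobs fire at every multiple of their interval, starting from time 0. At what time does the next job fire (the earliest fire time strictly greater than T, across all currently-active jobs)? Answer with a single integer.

Answer: 144

Derivation:
Op 1: register job_C */14 -> active={job_C:*/14}
Op 2: register job_C */7 -> active={job_C:*/7}
Op 3: unregister job_C -> active={}
Op 4: register job_A */11 -> active={job_A:*/11}
Op 5: register job_B */13 -> active={job_A:*/11, job_B:*/13}
Op 6: unregister job_B -> active={job_A:*/11}
Op 7: register job_B */10 -> active={job_A:*/11, job_B:*/10}
Op 8: register job_C */18 -> active={job_A:*/11, job_B:*/10, job_C:*/18}
Op 9: unregister job_B -> active={job_A:*/11, job_C:*/18}
Op 10: register job_C */3 -> active={job_A:*/11, job_C:*/3}
Op 11: unregister job_A -> active={job_C:*/3}
  job_C: interval 3, next fire after T=141 is 144
Earliest fire time = 144 (job job_C)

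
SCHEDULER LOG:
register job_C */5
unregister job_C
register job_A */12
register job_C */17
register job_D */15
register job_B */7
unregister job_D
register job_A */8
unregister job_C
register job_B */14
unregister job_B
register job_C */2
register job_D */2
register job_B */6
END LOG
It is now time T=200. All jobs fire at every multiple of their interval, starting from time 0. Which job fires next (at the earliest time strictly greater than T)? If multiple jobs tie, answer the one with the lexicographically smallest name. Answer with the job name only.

Answer: job_C

Derivation:
Op 1: register job_C */5 -> active={job_C:*/5}
Op 2: unregister job_C -> active={}
Op 3: register job_A */12 -> active={job_A:*/12}
Op 4: register job_C */17 -> active={job_A:*/12, job_C:*/17}
Op 5: register job_D */15 -> active={job_A:*/12, job_C:*/17, job_D:*/15}
Op 6: register job_B */7 -> active={job_A:*/12, job_B:*/7, job_C:*/17, job_D:*/15}
Op 7: unregister job_D -> active={job_A:*/12, job_B:*/7, job_C:*/17}
Op 8: register job_A */8 -> active={job_A:*/8, job_B:*/7, job_C:*/17}
Op 9: unregister job_C -> active={job_A:*/8, job_B:*/7}
Op 10: register job_B */14 -> active={job_A:*/8, job_B:*/14}
Op 11: unregister job_B -> active={job_A:*/8}
Op 12: register job_C */2 -> active={job_A:*/8, job_C:*/2}
Op 13: register job_D */2 -> active={job_A:*/8, job_C:*/2, job_D:*/2}
Op 14: register job_B */6 -> active={job_A:*/8, job_B:*/6, job_C:*/2, job_D:*/2}
  job_A: interval 8, next fire after T=200 is 208
  job_B: interval 6, next fire after T=200 is 204
  job_C: interval 2, next fire after T=200 is 202
  job_D: interval 2, next fire after T=200 is 202
Earliest = 202, winner (lex tiebreak) = job_C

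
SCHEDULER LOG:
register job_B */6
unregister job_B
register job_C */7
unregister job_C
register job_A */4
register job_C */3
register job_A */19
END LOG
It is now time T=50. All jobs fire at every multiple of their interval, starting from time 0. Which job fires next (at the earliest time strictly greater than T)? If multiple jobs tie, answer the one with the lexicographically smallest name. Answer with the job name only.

Op 1: register job_B */6 -> active={job_B:*/6}
Op 2: unregister job_B -> active={}
Op 3: register job_C */7 -> active={job_C:*/7}
Op 4: unregister job_C -> active={}
Op 5: register job_A */4 -> active={job_A:*/4}
Op 6: register job_C */3 -> active={job_A:*/4, job_C:*/3}
Op 7: register job_A */19 -> active={job_A:*/19, job_C:*/3}
  job_A: interval 19, next fire after T=50 is 57
  job_C: interval 3, next fire after T=50 is 51
Earliest = 51, winner (lex tiebreak) = job_C

Answer: job_C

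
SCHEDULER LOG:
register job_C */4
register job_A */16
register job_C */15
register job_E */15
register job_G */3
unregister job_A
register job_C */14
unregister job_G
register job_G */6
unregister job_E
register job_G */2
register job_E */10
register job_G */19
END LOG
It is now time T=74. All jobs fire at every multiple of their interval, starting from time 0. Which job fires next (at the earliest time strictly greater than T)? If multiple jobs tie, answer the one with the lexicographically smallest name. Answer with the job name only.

Op 1: register job_C */4 -> active={job_C:*/4}
Op 2: register job_A */16 -> active={job_A:*/16, job_C:*/4}
Op 3: register job_C */15 -> active={job_A:*/16, job_C:*/15}
Op 4: register job_E */15 -> active={job_A:*/16, job_C:*/15, job_E:*/15}
Op 5: register job_G */3 -> active={job_A:*/16, job_C:*/15, job_E:*/15, job_G:*/3}
Op 6: unregister job_A -> active={job_C:*/15, job_E:*/15, job_G:*/3}
Op 7: register job_C */14 -> active={job_C:*/14, job_E:*/15, job_G:*/3}
Op 8: unregister job_G -> active={job_C:*/14, job_E:*/15}
Op 9: register job_G */6 -> active={job_C:*/14, job_E:*/15, job_G:*/6}
Op 10: unregister job_E -> active={job_C:*/14, job_G:*/6}
Op 11: register job_G */2 -> active={job_C:*/14, job_G:*/2}
Op 12: register job_E */10 -> active={job_C:*/14, job_E:*/10, job_G:*/2}
Op 13: register job_G */19 -> active={job_C:*/14, job_E:*/10, job_G:*/19}
  job_C: interval 14, next fire after T=74 is 84
  job_E: interval 10, next fire after T=74 is 80
  job_G: interval 19, next fire after T=74 is 76
Earliest = 76, winner (lex tiebreak) = job_G

Answer: job_G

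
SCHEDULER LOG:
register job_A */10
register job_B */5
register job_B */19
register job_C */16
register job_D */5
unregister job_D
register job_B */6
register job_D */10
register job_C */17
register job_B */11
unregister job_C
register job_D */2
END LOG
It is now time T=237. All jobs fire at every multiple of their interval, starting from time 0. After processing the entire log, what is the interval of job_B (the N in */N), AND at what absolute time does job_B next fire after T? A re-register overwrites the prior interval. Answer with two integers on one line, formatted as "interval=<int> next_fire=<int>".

Op 1: register job_A */10 -> active={job_A:*/10}
Op 2: register job_B */5 -> active={job_A:*/10, job_B:*/5}
Op 3: register job_B */19 -> active={job_A:*/10, job_B:*/19}
Op 4: register job_C */16 -> active={job_A:*/10, job_B:*/19, job_C:*/16}
Op 5: register job_D */5 -> active={job_A:*/10, job_B:*/19, job_C:*/16, job_D:*/5}
Op 6: unregister job_D -> active={job_A:*/10, job_B:*/19, job_C:*/16}
Op 7: register job_B */6 -> active={job_A:*/10, job_B:*/6, job_C:*/16}
Op 8: register job_D */10 -> active={job_A:*/10, job_B:*/6, job_C:*/16, job_D:*/10}
Op 9: register job_C */17 -> active={job_A:*/10, job_B:*/6, job_C:*/17, job_D:*/10}
Op 10: register job_B */11 -> active={job_A:*/10, job_B:*/11, job_C:*/17, job_D:*/10}
Op 11: unregister job_C -> active={job_A:*/10, job_B:*/11, job_D:*/10}
Op 12: register job_D */2 -> active={job_A:*/10, job_B:*/11, job_D:*/2}
Final interval of job_B = 11
Next fire of job_B after T=237: (237//11+1)*11 = 242

Answer: interval=11 next_fire=242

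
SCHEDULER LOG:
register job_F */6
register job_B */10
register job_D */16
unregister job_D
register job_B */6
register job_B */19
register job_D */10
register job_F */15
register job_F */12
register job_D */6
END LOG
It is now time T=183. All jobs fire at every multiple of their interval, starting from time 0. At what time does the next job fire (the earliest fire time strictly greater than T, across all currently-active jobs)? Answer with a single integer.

Answer: 186

Derivation:
Op 1: register job_F */6 -> active={job_F:*/6}
Op 2: register job_B */10 -> active={job_B:*/10, job_F:*/6}
Op 3: register job_D */16 -> active={job_B:*/10, job_D:*/16, job_F:*/6}
Op 4: unregister job_D -> active={job_B:*/10, job_F:*/6}
Op 5: register job_B */6 -> active={job_B:*/6, job_F:*/6}
Op 6: register job_B */19 -> active={job_B:*/19, job_F:*/6}
Op 7: register job_D */10 -> active={job_B:*/19, job_D:*/10, job_F:*/6}
Op 8: register job_F */15 -> active={job_B:*/19, job_D:*/10, job_F:*/15}
Op 9: register job_F */12 -> active={job_B:*/19, job_D:*/10, job_F:*/12}
Op 10: register job_D */6 -> active={job_B:*/19, job_D:*/6, job_F:*/12}
  job_B: interval 19, next fire after T=183 is 190
  job_D: interval 6, next fire after T=183 is 186
  job_F: interval 12, next fire after T=183 is 192
Earliest fire time = 186 (job job_D)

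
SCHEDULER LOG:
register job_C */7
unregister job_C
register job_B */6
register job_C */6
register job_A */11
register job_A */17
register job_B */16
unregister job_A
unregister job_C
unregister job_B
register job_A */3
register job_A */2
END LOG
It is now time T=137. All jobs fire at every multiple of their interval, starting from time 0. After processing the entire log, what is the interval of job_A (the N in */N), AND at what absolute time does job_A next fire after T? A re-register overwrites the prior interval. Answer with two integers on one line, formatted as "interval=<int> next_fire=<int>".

Op 1: register job_C */7 -> active={job_C:*/7}
Op 2: unregister job_C -> active={}
Op 3: register job_B */6 -> active={job_B:*/6}
Op 4: register job_C */6 -> active={job_B:*/6, job_C:*/6}
Op 5: register job_A */11 -> active={job_A:*/11, job_B:*/6, job_C:*/6}
Op 6: register job_A */17 -> active={job_A:*/17, job_B:*/6, job_C:*/6}
Op 7: register job_B */16 -> active={job_A:*/17, job_B:*/16, job_C:*/6}
Op 8: unregister job_A -> active={job_B:*/16, job_C:*/6}
Op 9: unregister job_C -> active={job_B:*/16}
Op 10: unregister job_B -> active={}
Op 11: register job_A */3 -> active={job_A:*/3}
Op 12: register job_A */2 -> active={job_A:*/2}
Final interval of job_A = 2
Next fire of job_A after T=137: (137//2+1)*2 = 138

Answer: interval=2 next_fire=138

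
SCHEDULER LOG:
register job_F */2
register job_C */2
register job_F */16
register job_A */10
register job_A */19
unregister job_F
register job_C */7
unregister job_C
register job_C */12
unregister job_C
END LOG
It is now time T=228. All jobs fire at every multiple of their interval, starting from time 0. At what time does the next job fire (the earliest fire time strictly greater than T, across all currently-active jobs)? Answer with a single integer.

Answer: 247

Derivation:
Op 1: register job_F */2 -> active={job_F:*/2}
Op 2: register job_C */2 -> active={job_C:*/2, job_F:*/2}
Op 3: register job_F */16 -> active={job_C:*/2, job_F:*/16}
Op 4: register job_A */10 -> active={job_A:*/10, job_C:*/2, job_F:*/16}
Op 5: register job_A */19 -> active={job_A:*/19, job_C:*/2, job_F:*/16}
Op 6: unregister job_F -> active={job_A:*/19, job_C:*/2}
Op 7: register job_C */7 -> active={job_A:*/19, job_C:*/7}
Op 8: unregister job_C -> active={job_A:*/19}
Op 9: register job_C */12 -> active={job_A:*/19, job_C:*/12}
Op 10: unregister job_C -> active={job_A:*/19}
  job_A: interval 19, next fire after T=228 is 247
Earliest fire time = 247 (job job_A)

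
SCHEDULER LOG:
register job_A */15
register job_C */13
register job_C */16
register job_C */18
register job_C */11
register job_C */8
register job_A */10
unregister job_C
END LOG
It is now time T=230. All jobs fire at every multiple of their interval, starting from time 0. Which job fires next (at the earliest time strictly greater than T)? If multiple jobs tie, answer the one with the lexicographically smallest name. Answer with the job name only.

Op 1: register job_A */15 -> active={job_A:*/15}
Op 2: register job_C */13 -> active={job_A:*/15, job_C:*/13}
Op 3: register job_C */16 -> active={job_A:*/15, job_C:*/16}
Op 4: register job_C */18 -> active={job_A:*/15, job_C:*/18}
Op 5: register job_C */11 -> active={job_A:*/15, job_C:*/11}
Op 6: register job_C */8 -> active={job_A:*/15, job_C:*/8}
Op 7: register job_A */10 -> active={job_A:*/10, job_C:*/8}
Op 8: unregister job_C -> active={job_A:*/10}
  job_A: interval 10, next fire after T=230 is 240
Earliest = 240, winner (lex tiebreak) = job_A

Answer: job_A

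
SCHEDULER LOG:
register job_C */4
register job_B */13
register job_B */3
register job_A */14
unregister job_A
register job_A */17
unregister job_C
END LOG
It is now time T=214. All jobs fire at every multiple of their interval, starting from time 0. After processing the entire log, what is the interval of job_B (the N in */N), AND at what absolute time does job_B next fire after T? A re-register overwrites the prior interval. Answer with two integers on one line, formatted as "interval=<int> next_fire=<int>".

Answer: interval=3 next_fire=216

Derivation:
Op 1: register job_C */4 -> active={job_C:*/4}
Op 2: register job_B */13 -> active={job_B:*/13, job_C:*/4}
Op 3: register job_B */3 -> active={job_B:*/3, job_C:*/4}
Op 4: register job_A */14 -> active={job_A:*/14, job_B:*/3, job_C:*/4}
Op 5: unregister job_A -> active={job_B:*/3, job_C:*/4}
Op 6: register job_A */17 -> active={job_A:*/17, job_B:*/3, job_C:*/4}
Op 7: unregister job_C -> active={job_A:*/17, job_B:*/3}
Final interval of job_B = 3
Next fire of job_B after T=214: (214//3+1)*3 = 216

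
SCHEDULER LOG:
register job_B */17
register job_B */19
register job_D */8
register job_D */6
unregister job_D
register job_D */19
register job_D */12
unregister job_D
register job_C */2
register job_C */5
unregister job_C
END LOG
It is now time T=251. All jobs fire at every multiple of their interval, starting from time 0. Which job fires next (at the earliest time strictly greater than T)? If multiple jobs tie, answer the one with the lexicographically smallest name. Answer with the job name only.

Op 1: register job_B */17 -> active={job_B:*/17}
Op 2: register job_B */19 -> active={job_B:*/19}
Op 3: register job_D */8 -> active={job_B:*/19, job_D:*/8}
Op 4: register job_D */6 -> active={job_B:*/19, job_D:*/6}
Op 5: unregister job_D -> active={job_B:*/19}
Op 6: register job_D */19 -> active={job_B:*/19, job_D:*/19}
Op 7: register job_D */12 -> active={job_B:*/19, job_D:*/12}
Op 8: unregister job_D -> active={job_B:*/19}
Op 9: register job_C */2 -> active={job_B:*/19, job_C:*/2}
Op 10: register job_C */5 -> active={job_B:*/19, job_C:*/5}
Op 11: unregister job_C -> active={job_B:*/19}
  job_B: interval 19, next fire after T=251 is 266
Earliest = 266, winner (lex tiebreak) = job_B

Answer: job_B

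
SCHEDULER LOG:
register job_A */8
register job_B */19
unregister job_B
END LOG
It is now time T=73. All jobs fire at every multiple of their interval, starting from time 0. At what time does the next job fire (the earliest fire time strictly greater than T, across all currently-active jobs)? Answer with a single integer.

Answer: 80

Derivation:
Op 1: register job_A */8 -> active={job_A:*/8}
Op 2: register job_B */19 -> active={job_A:*/8, job_B:*/19}
Op 3: unregister job_B -> active={job_A:*/8}
  job_A: interval 8, next fire after T=73 is 80
Earliest fire time = 80 (job job_A)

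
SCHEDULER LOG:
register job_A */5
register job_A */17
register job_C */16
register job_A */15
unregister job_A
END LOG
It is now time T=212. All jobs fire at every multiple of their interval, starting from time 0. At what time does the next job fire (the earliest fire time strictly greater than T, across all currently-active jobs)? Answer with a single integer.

Answer: 224

Derivation:
Op 1: register job_A */5 -> active={job_A:*/5}
Op 2: register job_A */17 -> active={job_A:*/17}
Op 3: register job_C */16 -> active={job_A:*/17, job_C:*/16}
Op 4: register job_A */15 -> active={job_A:*/15, job_C:*/16}
Op 5: unregister job_A -> active={job_C:*/16}
  job_C: interval 16, next fire after T=212 is 224
Earliest fire time = 224 (job job_C)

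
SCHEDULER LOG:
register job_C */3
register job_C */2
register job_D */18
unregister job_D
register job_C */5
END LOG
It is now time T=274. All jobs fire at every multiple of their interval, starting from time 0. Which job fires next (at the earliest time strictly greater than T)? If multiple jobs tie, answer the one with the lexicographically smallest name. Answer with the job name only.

Answer: job_C

Derivation:
Op 1: register job_C */3 -> active={job_C:*/3}
Op 2: register job_C */2 -> active={job_C:*/2}
Op 3: register job_D */18 -> active={job_C:*/2, job_D:*/18}
Op 4: unregister job_D -> active={job_C:*/2}
Op 5: register job_C */5 -> active={job_C:*/5}
  job_C: interval 5, next fire after T=274 is 275
Earliest = 275, winner (lex tiebreak) = job_C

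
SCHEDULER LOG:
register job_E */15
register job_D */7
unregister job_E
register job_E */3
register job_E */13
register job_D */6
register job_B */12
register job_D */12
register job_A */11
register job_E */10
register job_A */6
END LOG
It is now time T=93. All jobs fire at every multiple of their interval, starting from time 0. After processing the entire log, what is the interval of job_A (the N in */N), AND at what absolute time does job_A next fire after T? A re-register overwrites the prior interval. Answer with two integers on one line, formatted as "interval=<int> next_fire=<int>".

Op 1: register job_E */15 -> active={job_E:*/15}
Op 2: register job_D */7 -> active={job_D:*/7, job_E:*/15}
Op 3: unregister job_E -> active={job_D:*/7}
Op 4: register job_E */3 -> active={job_D:*/7, job_E:*/3}
Op 5: register job_E */13 -> active={job_D:*/7, job_E:*/13}
Op 6: register job_D */6 -> active={job_D:*/6, job_E:*/13}
Op 7: register job_B */12 -> active={job_B:*/12, job_D:*/6, job_E:*/13}
Op 8: register job_D */12 -> active={job_B:*/12, job_D:*/12, job_E:*/13}
Op 9: register job_A */11 -> active={job_A:*/11, job_B:*/12, job_D:*/12, job_E:*/13}
Op 10: register job_E */10 -> active={job_A:*/11, job_B:*/12, job_D:*/12, job_E:*/10}
Op 11: register job_A */6 -> active={job_A:*/6, job_B:*/12, job_D:*/12, job_E:*/10}
Final interval of job_A = 6
Next fire of job_A after T=93: (93//6+1)*6 = 96

Answer: interval=6 next_fire=96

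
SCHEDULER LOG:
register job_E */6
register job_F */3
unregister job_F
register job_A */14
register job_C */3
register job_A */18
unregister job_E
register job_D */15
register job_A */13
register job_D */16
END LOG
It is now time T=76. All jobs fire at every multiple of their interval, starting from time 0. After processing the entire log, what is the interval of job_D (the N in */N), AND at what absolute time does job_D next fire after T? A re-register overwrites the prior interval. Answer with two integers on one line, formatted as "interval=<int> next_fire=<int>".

Answer: interval=16 next_fire=80

Derivation:
Op 1: register job_E */6 -> active={job_E:*/6}
Op 2: register job_F */3 -> active={job_E:*/6, job_F:*/3}
Op 3: unregister job_F -> active={job_E:*/6}
Op 4: register job_A */14 -> active={job_A:*/14, job_E:*/6}
Op 5: register job_C */3 -> active={job_A:*/14, job_C:*/3, job_E:*/6}
Op 6: register job_A */18 -> active={job_A:*/18, job_C:*/3, job_E:*/6}
Op 7: unregister job_E -> active={job_A:*/18, job_C:*/3}
Op 8: register job_D */15 -> active={job_A:*/18, job_C:*/3, job_D:*/15}
Op 9: register job_A */13 -> active={job_A:*/13, job_C:*/3, job_D:*/15}
Op 10: register job_D */16 -> active={job_A:*/13, job_C:*/3, job_D:*/16}
Final interval of job_D = 16
Next fire of job_D after T=76: (76//16+1)*16 = 80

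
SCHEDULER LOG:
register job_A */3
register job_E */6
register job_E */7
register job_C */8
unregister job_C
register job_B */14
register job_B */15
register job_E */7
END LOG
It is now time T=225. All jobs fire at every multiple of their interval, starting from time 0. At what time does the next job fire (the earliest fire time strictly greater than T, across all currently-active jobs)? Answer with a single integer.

Op 1: register job_A */3 -> active={job_A:*/3}
Op 2: register job_E */6 -> active={job_A:*/3, job_E:*/6}
Op 3: register job_E */7 -> active={job_A:*/3, job_E:*/7}
Op 4: register job_C */8 -> active={job_A:*/3, job_C:*/8, job_E:*/7}
Op 5: unregister job_C -> active={job_A:*/3, job_E:*/7}
Op 6: register job_B */14 -> active={job_A:*/3, job_B:*/14, job_E:*/7}
Op 7: register job_B */15 -> active={job_A:*/3, job_B:*/15, job_E:*/7}
Op 8: register job_E */7 -> active={job_A:*/3, job_B:*/15, job_E:*/7}
  job_A: interval 3, next fire after T=225 is 228
  job_B: interval 15, next fire after T=225 is 240
  job_E: interval 7, next fire after T=225 is 231
Earliest fire time = 228 (job job_A)

Answer: 228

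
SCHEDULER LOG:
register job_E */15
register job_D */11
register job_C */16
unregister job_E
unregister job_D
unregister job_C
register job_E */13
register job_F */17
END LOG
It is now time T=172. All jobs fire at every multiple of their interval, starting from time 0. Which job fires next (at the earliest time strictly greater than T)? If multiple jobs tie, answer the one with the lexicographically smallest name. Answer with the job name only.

Answer: job_E

Derivation:
Op 1: register job_E */15 -> active={job_E:*/15}
Op 2: register job_D */11 -> active={job_D:*/11, job_E:*/15}
Op 3: register job_C */16 -> active={job_C:*/16, job_D:*/11, job_E:*/15}
Op 4: unregister job_E -> active={job_C:*/16, job_D:*/11}
Op 5: unregister job_D -> active={job_C:*/16}
Op 6: unregister job_C -> active={}
Op 7: register job_E */13 -> active={job_E:*/13}
Op 8: register job_F */17 -> active={job_E:*/13, job_F:*/17}
  job_E: interval 13, next fire after T=172 is 182
  job_F: interval 17, next fire after T=172 is 187
Earliest = 182, winner (lex tiebreak) = job_E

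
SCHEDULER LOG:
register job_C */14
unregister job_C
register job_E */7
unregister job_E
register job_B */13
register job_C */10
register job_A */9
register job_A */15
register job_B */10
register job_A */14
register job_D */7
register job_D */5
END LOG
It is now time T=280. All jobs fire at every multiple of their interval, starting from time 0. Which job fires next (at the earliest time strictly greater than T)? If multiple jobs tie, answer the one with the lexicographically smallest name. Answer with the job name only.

Op 1: register job_C */14 -> active={job_C:*/14}
Op 2: unregister job_C -> active={}
Op 3: register job_E */7 -> active={job_E:*/7}
Op 4: unregister job_E -> active={}
Op 5: register job_B */13 -> active={job_B:*/13}
Op 6: register job_C */10 -> active={job_B:*/13, job_C:*/10}
Op 7: register job_A */9 -> active={job_A:*/9, job_B:*/13, job_C:*/10}
Op 8: register job_A */15 -> active={job_A:*/15, job_B:*/13, job_C:*/10}
Op 9: register job_B */10 -> active={job_A:*/15, job_B:*/10, job_C:*/10}
Op 10: register job_A */14 -> active={job_A:*/14, job_B:*/10, job_C:*/10}
Op 11: register job_D */7 -> active={job_A:*/14, job_B:*/10, job_C:*/10, job_D:*/7}
Op 12: register job_D */5 -> active={job_A:*/14, job_B:*/10, job_C:*/10, job_D:*/5}
  job_A: interval 14, next fire after T=280 is 294
  job_B: interval 10, next fire after T=280 is 290
  job_C: interval 10, next fire after T=280 is 290
  job_D: interval 5, next fire after T=280 is 285
Earliest = 285, winner (lex tiebreak) = job_D

Answer: job_D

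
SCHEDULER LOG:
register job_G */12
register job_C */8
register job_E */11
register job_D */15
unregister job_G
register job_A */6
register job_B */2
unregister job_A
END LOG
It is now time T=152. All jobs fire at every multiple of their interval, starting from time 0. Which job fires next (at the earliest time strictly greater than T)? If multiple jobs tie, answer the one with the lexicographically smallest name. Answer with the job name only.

Answer: job_B

Derivation:
Op 1: register job_G */12 -> active={job_G:*/12}
Op 2: register job_C */8 -> active={job_C:*/8, job_G:*/12}
Op 3: register job_E */11 -> active={job_C:*/8, job_E:*/11, job_G:*/12}
Op 4: register job_D */15 -> active={job_C:*/8, job_D:*/15, job_E:*/11, job_G:*/12}
Op 5: unregister job_G -> active={job_C:*/8, job_D:*/15, job_E:*/11}
Op 6: register job_A */6 -> active={job_A:*/6, job_C:*/8, job_D:*/15, job_E:*/11}
Op 7: register job_B */2 -> active={job_A:*/6, job_B:*/2, job_C:*/8, job_D:*/15, job_E:*/11}
Op 8: unregister job_A -> active={job_B:*/2, job_C:*/8, job_D:*/15, job_E:*/11}
  job_B: interval 2, next fire after T=152 is 154
  job_C: interval 8, next fire after T=152 is 160
  job_D: interval 15, next fire after T=152 is 165
  job_E: interval 11, next fire after T=152 is 154
Earliest = 154, winner (lex tiebreak) = job_B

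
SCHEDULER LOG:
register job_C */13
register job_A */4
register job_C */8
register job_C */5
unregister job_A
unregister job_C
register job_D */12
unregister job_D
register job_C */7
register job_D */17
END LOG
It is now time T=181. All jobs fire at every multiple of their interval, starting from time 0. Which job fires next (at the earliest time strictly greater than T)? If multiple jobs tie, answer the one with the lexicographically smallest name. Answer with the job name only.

Op 1: register job_C */13 -> active={job_C:*/13}
Op 2: register job_A */4 -> active={job_A:*/4, job_C:*/13}
Op 3: register job_C */8 -> active={job_A:*/4, job_C:*/8}
Op 4: register job_C */5 -> active={job_A:*/4, job_C:*/5}
Op 5: unregister job_A -> active={job_C:*/5}
Op 6: unregister job_C -> active={}
Op 7: register job_D */12 -> active={job_D:*/12}
Op 8: unregister job_D -> active={}
Op 9: register job_C */7 -> active={job_C:*/7}
Op 10: register job_D */17 -> active={job_C:*/7, job_D:*/17}
  job_C: interval 7, next fire after T=181 is 182
  job_D: interval 17, next fire after T=181 is 187
Earliest = 182, winner (lex tiebreak) = job_C

Answer: job_C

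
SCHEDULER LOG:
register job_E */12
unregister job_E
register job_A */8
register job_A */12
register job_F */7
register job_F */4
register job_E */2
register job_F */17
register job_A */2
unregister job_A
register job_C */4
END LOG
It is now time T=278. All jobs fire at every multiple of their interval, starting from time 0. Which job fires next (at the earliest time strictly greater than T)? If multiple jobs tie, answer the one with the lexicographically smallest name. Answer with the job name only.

Op 1: register job_E */12 -> active={job_E:*/12}
Op 2: unregister job_E -> active={}
Op 3: register job_A */8 -> active={job_A:*/8}
Op 4: register job_A */12 -> active={job_A:*/12}
Op 5: register job_F */7 -> active={job_A:*/12, job_F:*/7}
Op 6: register job_F */4 -> active={job_A:*/12, job_F:*/4}
Op 7: register job_E */2 -> active={job_A:*/12, job_E:*/2, job_F:*/4}
Op 8: register job_F */17 -> active={job_A:*/12, job_E:*/2, job_F:*/17}
Op 9: register job_A */2 -> active={job_A:*/2, job_E:*/2, job_F:*/17}
Op 10: unregister job_A -> active={job_E:*/2, job_F:*/17}
Op 11: register job_C */4 -> active={job_C:*/4, job_E:*/2, job_F:*/17}
  job_C: interval 4, next fire after T=278 is 280
  job_E: interval 2, next fire after T=278 is 280
  job_F: interval 17, next fire after T=278 is 289
Earliest = 280, winner (lex tiebreak) = job_C

Answer: job_C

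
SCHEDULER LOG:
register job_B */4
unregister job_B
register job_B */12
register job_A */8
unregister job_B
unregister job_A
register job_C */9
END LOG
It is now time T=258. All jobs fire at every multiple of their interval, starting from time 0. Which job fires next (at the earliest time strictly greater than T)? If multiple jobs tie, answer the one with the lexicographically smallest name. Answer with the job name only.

Answer: job_C

Derivation:
Op 1: register job_B */4 -> active={job_B:*/4}
Op 2: unregister job_B -> active={}
Op 3: register job_B */12 -> active={job_B:*/12}
Op 4: register job_A */8 -> active={job_A:*/8, job_B:*/12}
Op 5: unregister job_B -> active={job_A:*/8}
Op 6: unregister job_A -> active={}
Op 7: register job_C */9 -> active={job_C:*/9}
  job_C: interval 9, next fire after T=258 is 261
Earliest = 261, winner (lex tiebreak) = job_C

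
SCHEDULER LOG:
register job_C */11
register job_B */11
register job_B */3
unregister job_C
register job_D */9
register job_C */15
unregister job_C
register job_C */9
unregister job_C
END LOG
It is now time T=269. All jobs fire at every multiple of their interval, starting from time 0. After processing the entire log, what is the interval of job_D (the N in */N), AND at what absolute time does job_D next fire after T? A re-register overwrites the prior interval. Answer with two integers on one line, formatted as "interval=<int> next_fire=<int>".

Answer: interval=9 next_fire=270

Derivation:
Op 1: register job_C */11 -> active={job_C:*/11}
Op 2: register job_B */11 -> active={job_B:*/11, job_C:*/11}
Op 3: register job_B */3 -> active={job_B:*/3, job_C:*/11}
Op 4: unregister job_C -> active={job_B:*/3}
Op 5: register job_D */9 -> active={job_B:*/3, job_D:*/9}
Op 6: register job_C */15 -> active={job_B:*/3, job_C:*/15, job_D:*/9}
Op 7: unregister job_C -> active={job_B:*/3, job_D:*/9}
Op 8: register job_C */9 -> active={job_B:*/3, job_C:*/9, job_D:*/9}
Op 9: unregister job_C -> active={job_B:*/3, job_D:*/9}
Final interval of job_D = 9
Next fire of job_D after T=269: (269//9+1)*9 = 270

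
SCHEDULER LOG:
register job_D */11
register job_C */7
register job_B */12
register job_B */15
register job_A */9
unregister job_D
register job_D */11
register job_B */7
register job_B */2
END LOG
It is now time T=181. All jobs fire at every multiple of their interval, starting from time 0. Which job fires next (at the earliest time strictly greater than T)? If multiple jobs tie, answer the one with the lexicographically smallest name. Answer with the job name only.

Op 1: register job_D */11 -> active={job_D:*/11}
Op 2: register job_C */7 -> active={job_C:*/7, job_D:*/11}
Op 3: register job_B */12 -> active={job_B:*/12, job_C:*/7, job_D:*/11}
Op 4: register job_B */15 -> active={job_B:*/15, job_C:*/7, job_D:*/11}
Op 5: register job_A */9 -> active={job_A:*/9, job_B:*/15, job_C:*/7, job_D:*/11}
Op 6: unregister job_D -> active={job_A:*/9, job_B:*/15, job_C:*/7}
Op 7: register job_D */11 -> active={job_A:*/9, job_B:*/15, job_C:*/7, job_D:*/11}
Op 8: register job_B */7 -> active={job_A:*/9, job_B:*/7, job_C:*/7, job_D:*/11}
Op 9: register job_B */2 -> active={job_A:*/9, job_B:*/2, job_C:*/7, job_D:*/11}
  job_A: interval 9, next fire after T=181 is 189
  job_B: interval 2, next fire after T=181 is 182
  job_C: interval 7, next fire after T=181 is 182
  job_D: interval 11, next fire after T=181 is 187
Earliest = 182, winner (lex tiebreak) = job_B

Answer: job_B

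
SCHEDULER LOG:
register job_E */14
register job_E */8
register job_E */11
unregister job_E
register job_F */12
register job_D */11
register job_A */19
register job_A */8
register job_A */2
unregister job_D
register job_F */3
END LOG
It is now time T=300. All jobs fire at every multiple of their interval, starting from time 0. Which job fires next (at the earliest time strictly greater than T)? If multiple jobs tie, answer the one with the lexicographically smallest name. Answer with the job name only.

Op 1: register job_E */14 -> active={job_E:*/14}
Op 2: register job_E */8 -> active={job_E:*/8}
Op 3: register job_E */11 -> active={job_E:*/11}
Op 4: unregister job_E -> active={}
Op 5: register job_F */12 -> active={job_F:*/12}
Op 6: register job_D */11 -> active={job_D:*/11, job_F:*/12}
Op 7: register job_A */19 -> active={job_A:*/19, job_D:*/11, job_F:*/12}
Op 8: register job_A */8 -> active={job_A:*/8, job_D:*/11, job_F:*/12}
Op 9: register job_A */2 -> active={job_A:*/2, job_D:*/11, job_F:*/12}
Op 10: unregister job_D -> active={job_A:*/2, job_F:*/12}
Op 11: register job_F */3 -> active={job_A:*/2, job_F:*/3}
  job_A: interval 2, next fire after T=300 is 302
  job_F: interval 3, next fire after T=300 is 303
Earliest = 302, winner (lex tiebreak) = job_A

Answer: job_A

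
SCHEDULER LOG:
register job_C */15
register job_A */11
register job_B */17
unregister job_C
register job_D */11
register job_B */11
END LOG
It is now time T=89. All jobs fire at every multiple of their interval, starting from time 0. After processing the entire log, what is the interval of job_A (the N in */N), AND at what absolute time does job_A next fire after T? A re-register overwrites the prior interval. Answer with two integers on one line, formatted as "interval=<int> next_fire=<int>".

Answer: interval=11 next_fire=99

Derivation:
Op 1: register job_C */15 -> active={job_C:*/15}
Op 2: register job_A */11 -> active={job_A:*/11, job_C:*/15}
Op 3: register job_B */17 -> active={job_A:*/11, job_B:*/17, job_C:*/15}
Op 4: unregister job_C -> active={job_A:*/11, job_B:*/17}
Op 5: register job_D */11 -> active={job_A:*/11, job_B:*/17, job_D:*/11}
Op 6: register job_B */11 -> active={job_A:*/11, job_B:*/11, job_D:*/11}
Final interval of job_A = 11
Next fire of job_A after T=89: (89//11+1)*11 = 99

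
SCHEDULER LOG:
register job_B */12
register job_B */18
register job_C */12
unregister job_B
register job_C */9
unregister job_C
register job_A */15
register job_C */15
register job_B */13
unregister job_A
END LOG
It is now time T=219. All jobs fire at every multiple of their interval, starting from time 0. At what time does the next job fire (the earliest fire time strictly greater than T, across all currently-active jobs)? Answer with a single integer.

Answer: 221

Derivation:
Op 1: register job_B */12 -> active={job_B:*/12}
Op 2: register job_B */18 -> active={job_B:*/18}
Op 3: register job_C */12 -> active={job_B:*/18, job_C:*/12}
Op 4: unregister job_B -> active={job_C:*/12}
Op 5: register job_C */9 -> active={job_C:*/9}
Op 6: unregister job_C -> active={}
Op 7: register job_A */15 -> active={job_A:*/15}
Op 8: register job_C */15 -> active={job_A:*/15, job_C:*/15}
Op 9: register job_B */13 -> active={job_A:*/15, job_B:*/13, job_C:*/15}
Op 10: unregister job_A -> active={job_B:*/13, job_C:*/15}
  job_B: interval 13, next fire after T=219 is 221
  job_C: interval 15, next fire after T=219 is 225
Earliest fire time = 221 (job job_B)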